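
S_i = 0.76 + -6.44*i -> [0.76, -5.68, -12.12, -18.56, -25.0]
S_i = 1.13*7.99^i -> [1.13, 9.03, 72.14, 576.39, 4605.38]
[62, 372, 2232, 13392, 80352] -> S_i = 62*6^i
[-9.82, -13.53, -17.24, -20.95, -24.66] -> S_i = -9.82 + -3.71*i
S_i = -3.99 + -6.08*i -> [-3.99, -10.07, -16.15, -22.23, -28.31]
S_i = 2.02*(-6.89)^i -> [2.02, -13.92, 95.89, -660.71, 4552.27]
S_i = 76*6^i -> [76, 456, 2736, 16416, 98496]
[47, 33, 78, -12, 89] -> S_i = Random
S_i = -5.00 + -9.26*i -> [-5.0, -14.26, -23.52, -32.78, -42.04]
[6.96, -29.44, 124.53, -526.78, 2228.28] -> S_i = 6.96*(-4.23)^i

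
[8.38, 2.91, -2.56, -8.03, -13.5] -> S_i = 8.38 + -5.47*i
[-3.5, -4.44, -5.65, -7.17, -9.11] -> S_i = -3.50*1.27^i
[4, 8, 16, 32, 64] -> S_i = 4*2^i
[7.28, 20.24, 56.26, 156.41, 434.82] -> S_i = 7.28*2.78^i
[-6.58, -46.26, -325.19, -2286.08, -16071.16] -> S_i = -6.58*7.03^i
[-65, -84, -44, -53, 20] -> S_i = Random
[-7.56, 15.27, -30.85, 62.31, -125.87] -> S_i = -7.56*(-2.02)^i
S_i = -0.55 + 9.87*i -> [-0.55, 9.32, 19.19, 29.06, 38.93]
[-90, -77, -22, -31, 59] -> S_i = Random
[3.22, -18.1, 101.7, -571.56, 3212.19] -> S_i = 3.22*(-5.62)^i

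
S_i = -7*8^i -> [-7, -56, -448, -3584, -28672]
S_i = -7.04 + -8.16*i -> [-7.04, -15.2, -23.36, -31.52, -39.68]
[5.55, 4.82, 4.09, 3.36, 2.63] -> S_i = 5.55 + -0.73*i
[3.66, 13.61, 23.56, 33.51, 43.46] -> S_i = 3.66 + 9.95*i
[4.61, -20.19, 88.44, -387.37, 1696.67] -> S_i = 4.61*(-4.38)^i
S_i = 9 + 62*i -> [9, 71, 133, 195, 257]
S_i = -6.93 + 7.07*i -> [-6.93, 0.14, 7.21, 14.28, 21.35]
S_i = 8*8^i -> [8, 64, 512, 4096, 32768]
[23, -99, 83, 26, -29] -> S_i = Random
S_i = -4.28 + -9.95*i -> [-4.28, -14.23, -24.18, -34.13, -44.08]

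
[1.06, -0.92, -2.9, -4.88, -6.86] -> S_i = 1.06 + -1.98*i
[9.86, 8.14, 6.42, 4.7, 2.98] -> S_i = 9.86 + -1.72*i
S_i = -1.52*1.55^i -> [-1.52, -2.36, -3.65, -5.66, -8.77]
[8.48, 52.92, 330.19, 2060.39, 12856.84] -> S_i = 8.48*6.24^i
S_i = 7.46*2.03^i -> [7.46, 15.14, 30.74, 62.41, 126.68]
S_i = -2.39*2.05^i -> [-2.39, -4.9, -10.04, -20.59, -42.21]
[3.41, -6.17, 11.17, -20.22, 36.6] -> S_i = 3.41*(-1.81)^i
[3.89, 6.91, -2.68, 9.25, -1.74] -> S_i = Random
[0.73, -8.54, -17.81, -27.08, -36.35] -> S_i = 0.73 + -9.27*i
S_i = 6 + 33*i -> [6, 39, 72, 105, 138]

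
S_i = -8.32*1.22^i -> [-8.32, -10.15, -12.38, -15.11, -18.43]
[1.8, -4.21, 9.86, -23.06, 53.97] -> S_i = 1.80*(-2.34)^i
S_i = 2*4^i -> [2, 8, 32, 128, 512]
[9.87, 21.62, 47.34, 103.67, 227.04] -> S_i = 9.87*2.19^i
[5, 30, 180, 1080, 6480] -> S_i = 5*6^i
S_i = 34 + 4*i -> [34, 38, 42, 46, 50]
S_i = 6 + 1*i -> [6, 7, 8, 9, 10]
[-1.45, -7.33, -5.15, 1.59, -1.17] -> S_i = Random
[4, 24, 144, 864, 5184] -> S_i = 4*6^i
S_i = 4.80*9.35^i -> [4.8, 44.88, 419.63, 3923.52, 36684.93]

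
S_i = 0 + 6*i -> [0, 6, 12, 18, 24]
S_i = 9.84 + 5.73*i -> [9.84, 15.57, 21.3, 27.03, 32.76]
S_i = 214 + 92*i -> [214, 306, 398, 490, 582]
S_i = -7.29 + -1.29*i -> [-7.29, -8.58, -9.87, -11.16, -12.45]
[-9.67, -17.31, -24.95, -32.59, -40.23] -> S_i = -9.67 + -7.64*i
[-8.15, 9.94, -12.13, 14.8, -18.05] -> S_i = -8.15*(-1.22)^i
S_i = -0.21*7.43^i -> [-0.21, -1.56, -11.59, -86.14, -639.99]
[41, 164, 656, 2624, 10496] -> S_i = 41*4^i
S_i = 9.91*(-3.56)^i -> [9.91, -35.28, 125.6, -447.12, 1591.75]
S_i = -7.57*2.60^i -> [-7.57, -19.68, -51.17, -133.05, -345.93]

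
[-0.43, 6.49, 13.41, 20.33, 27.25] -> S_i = -0.43 + 6.92*i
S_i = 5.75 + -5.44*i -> [5.75, 0.31, -5.13, -10.57, -16.01]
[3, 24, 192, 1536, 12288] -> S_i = 3*8^i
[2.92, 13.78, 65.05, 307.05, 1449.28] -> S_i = 2.92*4.72^i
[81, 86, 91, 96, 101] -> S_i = 81 + 5*i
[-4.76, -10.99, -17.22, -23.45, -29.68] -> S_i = -4.76 + -6.23*i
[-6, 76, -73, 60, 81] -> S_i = Random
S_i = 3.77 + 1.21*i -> [3.77, 4.98, 6.19, 7.4, 8.61]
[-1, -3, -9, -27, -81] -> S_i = -1*3^i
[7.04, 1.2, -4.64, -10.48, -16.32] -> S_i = 7.04 + -5.84*i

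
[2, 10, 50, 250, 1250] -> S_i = 2*5^i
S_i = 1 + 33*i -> [1, 34, 67, 100, 133]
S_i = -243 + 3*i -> [-243, -240, -237, -234, -231]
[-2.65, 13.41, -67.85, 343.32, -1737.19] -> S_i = -2.65*(-5.06)^i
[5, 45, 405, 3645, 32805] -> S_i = 5*9^i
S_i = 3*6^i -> [3, 18, 108, 648, 3888]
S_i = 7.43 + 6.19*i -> [7.43, 13.62, 19.81, 26.0, 32.19]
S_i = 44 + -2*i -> [44, 42, 40, 38, 36]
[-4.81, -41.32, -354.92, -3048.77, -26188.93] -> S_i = -4.81*8.59^i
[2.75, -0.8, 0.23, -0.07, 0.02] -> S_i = 2.75*(-0.29)^i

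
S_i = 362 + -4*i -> [362, 358, 354, 350, 346]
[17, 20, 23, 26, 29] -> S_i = 17 + 3*i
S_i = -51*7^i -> [-51, -357, -2499, -17493, -122451]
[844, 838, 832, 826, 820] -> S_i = 844 + -6*i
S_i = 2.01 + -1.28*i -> [2.01, 0.73, -0.55, -1.83, -3.11]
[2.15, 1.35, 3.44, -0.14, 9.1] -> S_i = Random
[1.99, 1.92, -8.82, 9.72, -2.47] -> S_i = Random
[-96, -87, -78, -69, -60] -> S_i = -96 + 9*i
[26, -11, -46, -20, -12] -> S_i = Random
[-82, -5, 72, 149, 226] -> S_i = -82 + 77*i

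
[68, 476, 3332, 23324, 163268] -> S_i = 68*7^i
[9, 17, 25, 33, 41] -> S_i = 9 + 8*i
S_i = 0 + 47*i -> [0, 47, 94, 141, 188]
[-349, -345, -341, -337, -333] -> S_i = -349 + 4*i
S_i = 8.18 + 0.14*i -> [8.18, 8.32, 8.46, 8.6, 8.74]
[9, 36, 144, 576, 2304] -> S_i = 9*4^i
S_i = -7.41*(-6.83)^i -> [-7.41, 50.61, -345.67, 2360.91, -16125.05]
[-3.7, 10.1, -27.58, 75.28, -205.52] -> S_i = -3.70*(-2.73)^i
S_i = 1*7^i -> [1, 7, 49, 343, 2401]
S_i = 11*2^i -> [11, 22, 44, 88, 176]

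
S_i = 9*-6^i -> [9, -54, 324, -1944, 11664]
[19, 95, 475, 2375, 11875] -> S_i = 19*5^i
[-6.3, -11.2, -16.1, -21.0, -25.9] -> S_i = -6.30 + -4.90*i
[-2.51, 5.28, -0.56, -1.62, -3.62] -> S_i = Random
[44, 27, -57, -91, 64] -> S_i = Random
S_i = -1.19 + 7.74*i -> [-1.19, 6.55, 14.29, 22.03, 29.77]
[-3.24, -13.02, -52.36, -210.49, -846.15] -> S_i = -3.24*4.02^i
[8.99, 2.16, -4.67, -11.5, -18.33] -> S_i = 8.99 + -6.83*i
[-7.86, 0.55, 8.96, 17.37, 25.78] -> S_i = -7.86 + 8.41*i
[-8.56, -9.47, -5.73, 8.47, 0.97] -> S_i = Random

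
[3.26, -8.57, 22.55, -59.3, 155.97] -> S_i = 3.26*(-2.63)^i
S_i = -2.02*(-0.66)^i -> [-2.02, 1.33, -0.88, 0.58, -0.38]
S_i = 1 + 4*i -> [1, 5, 9, 13, 17]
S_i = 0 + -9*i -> [0, -9, -18, -27, -36]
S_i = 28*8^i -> [28, 224, 1792, 14336, 114688]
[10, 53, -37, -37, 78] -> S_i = Random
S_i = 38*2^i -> [38, 76, 152, 304, 608]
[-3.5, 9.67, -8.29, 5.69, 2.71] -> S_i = Random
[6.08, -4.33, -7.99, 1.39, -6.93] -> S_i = Random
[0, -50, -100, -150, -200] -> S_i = 0 + -50*i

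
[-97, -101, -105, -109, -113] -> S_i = -97 + -4*i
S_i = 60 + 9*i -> [60, 69, 78, 87, 96]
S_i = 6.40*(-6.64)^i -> [6.4, -42.5, 282.17, -1873.63, 12440.91]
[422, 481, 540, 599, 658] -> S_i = 422 + 59*i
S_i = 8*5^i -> [8, 40, 200, 1000, 5000]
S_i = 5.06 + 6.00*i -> [5.06, 11.06, 17.06, 23.06, 29.06]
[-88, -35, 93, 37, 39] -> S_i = Random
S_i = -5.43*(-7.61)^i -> [-5.43, 41.32, -314.46, 2393.06, -18211.2]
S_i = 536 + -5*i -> [536, 531, 526, 521, 516]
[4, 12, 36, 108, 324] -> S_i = 4*3^i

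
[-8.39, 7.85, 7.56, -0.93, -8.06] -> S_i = Random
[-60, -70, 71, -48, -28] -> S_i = Random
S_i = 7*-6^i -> [7, -42, 252, -1512, 9072]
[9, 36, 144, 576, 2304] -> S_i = 9*4^i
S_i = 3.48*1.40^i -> [3.48, 4.87, 6.82, 9.55, 13.37]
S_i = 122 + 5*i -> [122, 127, 132, 137, 142]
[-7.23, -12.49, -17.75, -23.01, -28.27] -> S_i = -7.23 + -5.26*i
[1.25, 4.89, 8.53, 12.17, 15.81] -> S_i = 1.25 + 3.64*i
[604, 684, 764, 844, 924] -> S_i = 604 + 80*i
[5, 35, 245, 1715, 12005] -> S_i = 5*7^i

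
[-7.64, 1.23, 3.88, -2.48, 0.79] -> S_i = Random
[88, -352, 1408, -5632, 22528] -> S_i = 88*-4^i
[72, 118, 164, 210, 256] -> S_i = 72 + 46*i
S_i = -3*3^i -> [-3, -9, -27, -81, -243]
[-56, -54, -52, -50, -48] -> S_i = -56 + 2*i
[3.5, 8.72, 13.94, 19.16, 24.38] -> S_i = 3.50 + 5.22*i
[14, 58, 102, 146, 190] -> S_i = 14 + 44*i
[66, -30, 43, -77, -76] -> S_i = Random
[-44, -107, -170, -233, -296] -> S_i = -44 + -63*i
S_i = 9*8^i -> [9, 72, 576, 4608, 36864]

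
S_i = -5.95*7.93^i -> [-5.95, -47.18, -374.17, -2967.13, -23529.34]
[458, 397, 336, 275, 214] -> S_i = 458 + -61*i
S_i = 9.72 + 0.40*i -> [9.72, 10.12, 10.52, 10.92, 11.32]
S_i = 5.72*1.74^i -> [5.72, 9.95, 17.32, 30.13, 52.43]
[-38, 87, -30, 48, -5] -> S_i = Random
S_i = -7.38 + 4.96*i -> [-7.38, -2.42, 2.54, 7.5, 12.46]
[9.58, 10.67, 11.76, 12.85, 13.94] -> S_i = 9.58 + 1.09*i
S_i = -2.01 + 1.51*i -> [-2.01, -0.5, 1.01, 2.52, 4.03]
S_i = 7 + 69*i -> [7, 76, 145, 214, 283]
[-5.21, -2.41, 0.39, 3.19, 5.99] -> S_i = -5.21 + 2.80*i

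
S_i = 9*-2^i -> [9, -18, 36, -72, 144]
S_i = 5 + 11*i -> [5, 16, 27, 38, 49]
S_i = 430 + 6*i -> [430, 436, 442, 448, 454]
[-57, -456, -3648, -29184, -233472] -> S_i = -57*8^i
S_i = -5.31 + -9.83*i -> [-5.31, -15.14, -24.97, -34.8, -44.63]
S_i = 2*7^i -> [2, 14, 98, 686, 4802]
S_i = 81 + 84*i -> [81, 165, 249, 333, 417]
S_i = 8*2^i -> [8, 16, 32, 64, 128]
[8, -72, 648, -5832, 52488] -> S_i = 8*-9^i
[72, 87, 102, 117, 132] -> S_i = 72 + 15*i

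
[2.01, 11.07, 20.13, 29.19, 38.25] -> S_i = 2.01 + 9.06*i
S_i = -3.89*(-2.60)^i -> [-3.89, 10.11, -26.3, 68.37, -177.76]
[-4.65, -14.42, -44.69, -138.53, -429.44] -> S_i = -4.65*3.10^i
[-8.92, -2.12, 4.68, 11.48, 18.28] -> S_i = -8.92 + 6.80*i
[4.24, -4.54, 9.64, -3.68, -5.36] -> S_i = Random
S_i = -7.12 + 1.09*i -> [-7.12, -6.03, -4.94, -3.85, -2.76]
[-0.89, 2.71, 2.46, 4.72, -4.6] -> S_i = Random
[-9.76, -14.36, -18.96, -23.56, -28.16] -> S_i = -9.76 + -4.60*i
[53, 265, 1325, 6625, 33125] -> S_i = 53*5^i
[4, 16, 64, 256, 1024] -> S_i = 4*4^i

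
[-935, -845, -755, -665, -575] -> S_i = -935 + 90*i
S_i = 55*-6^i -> [55, -330, 1980, -11880, 71280]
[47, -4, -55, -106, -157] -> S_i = 47 + -51*i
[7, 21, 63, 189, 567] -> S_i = 7*3^i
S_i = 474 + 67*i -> [474, 541, 608, 675, 742]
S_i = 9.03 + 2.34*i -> [9.03, 11.37, 13.71, 16.05, 18.39]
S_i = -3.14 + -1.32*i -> [-3.14, -4.46, -5.78, -7.1, -8.42]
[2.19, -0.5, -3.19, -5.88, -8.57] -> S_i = 2.19 + -2.69*i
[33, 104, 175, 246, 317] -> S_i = 33 + 71*i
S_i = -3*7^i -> [-3, -21, -147, -1029, -7203]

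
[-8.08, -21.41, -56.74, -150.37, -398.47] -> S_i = -8.08*2.65^i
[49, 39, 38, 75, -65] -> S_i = Random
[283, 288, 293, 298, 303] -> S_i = 283 + 5*i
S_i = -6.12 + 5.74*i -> [-6.12, -0.38, 5.36, 11.1, 16.84]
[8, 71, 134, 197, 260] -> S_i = 8 + 63*i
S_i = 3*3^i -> [3, 9, 27, 81, 243]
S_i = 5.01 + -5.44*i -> [5.01, -0.43, -5.87, -11.31, -16.75]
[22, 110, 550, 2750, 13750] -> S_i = 22*5^i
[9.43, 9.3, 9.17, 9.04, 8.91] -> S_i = 9.43 + -0.13*i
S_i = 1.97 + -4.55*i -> [1.97, -2.58, -7.13, -11.68, -16.23]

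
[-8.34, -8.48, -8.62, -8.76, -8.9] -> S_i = -8.34 + -0.14*i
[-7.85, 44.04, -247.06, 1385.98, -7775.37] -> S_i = -7.85*(-5.61)^i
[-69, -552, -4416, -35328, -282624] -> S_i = -69*8^i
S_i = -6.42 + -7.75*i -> [-6.42, -14.17, -21.92, -29.67, -37.42]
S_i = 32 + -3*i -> [32, 29, 26, 23, 20]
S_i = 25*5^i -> [25, 125, 625, 3125, 15625]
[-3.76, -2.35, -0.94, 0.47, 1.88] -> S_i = -3.76 + 1.41*i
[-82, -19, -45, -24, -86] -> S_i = Random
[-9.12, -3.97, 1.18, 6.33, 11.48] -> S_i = -9.12 + 5.15*i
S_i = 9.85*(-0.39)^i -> [9.85, -3.84, 1.5, -0.58, 0.23]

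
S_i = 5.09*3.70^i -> [5.09, 18.83, 69.68, 257.82, 953.95]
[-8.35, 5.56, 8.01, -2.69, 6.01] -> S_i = Random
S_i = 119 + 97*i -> [119, 216, 313, 410, 507]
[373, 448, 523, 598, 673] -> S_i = 373 + 75*i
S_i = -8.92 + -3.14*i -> [-8.92, -12.06, -15.2, -18.34, -21.48]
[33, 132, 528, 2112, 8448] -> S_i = 33*4^i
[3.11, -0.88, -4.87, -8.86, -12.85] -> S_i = 3.11 + -3.99*i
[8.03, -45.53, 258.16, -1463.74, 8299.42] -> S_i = 8.03*(-5.67)^i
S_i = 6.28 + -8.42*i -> [6.28, -2.14, -10.56, -18.98, -27.4]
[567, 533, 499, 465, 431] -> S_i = 567 + -34*i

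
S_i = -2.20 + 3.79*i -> [-2.2, 1.59, 5.38, 9.17, 12.96]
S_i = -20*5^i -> [-20, -100, -500, -2500, -12500]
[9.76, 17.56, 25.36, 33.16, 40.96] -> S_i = 9.76 + 7.80*i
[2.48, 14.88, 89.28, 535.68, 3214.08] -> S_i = 2.48*6.00^i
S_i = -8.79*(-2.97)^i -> [-8.79, 26.11, -77.54, 230.28, -683.93]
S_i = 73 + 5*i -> [73, 78, 83, 88, 93]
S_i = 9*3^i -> [9, 27, 81, 243, 729]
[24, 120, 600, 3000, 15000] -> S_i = 24*5^i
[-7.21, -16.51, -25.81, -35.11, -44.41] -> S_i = -7.21 + -9.30*i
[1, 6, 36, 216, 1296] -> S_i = 1*6^i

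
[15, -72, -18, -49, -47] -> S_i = Random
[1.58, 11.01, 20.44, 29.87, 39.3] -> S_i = 1.58 + 9.43*i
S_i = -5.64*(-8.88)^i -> [-5.64, 50.08, -444.74, 3949.28, -35069.61]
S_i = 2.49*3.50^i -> [2.49, 8.72, 30.5, 106.76, 373.66]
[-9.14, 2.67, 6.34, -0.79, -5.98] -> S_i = Random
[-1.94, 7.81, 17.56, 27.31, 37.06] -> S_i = -1.94 + 9.75*i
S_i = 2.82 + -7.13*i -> [2.82, -4.31, -11.44, -18.57, -25.7]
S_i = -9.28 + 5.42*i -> [-9.28, -3.86, 1.56, 6.98, 12.4]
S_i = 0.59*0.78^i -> [0.59, 0.46, 0.36, 0.28, 0.22]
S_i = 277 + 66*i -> [277, 343, 409, 475, 541]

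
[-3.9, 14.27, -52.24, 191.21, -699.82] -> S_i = -3.90*(-3.66)^i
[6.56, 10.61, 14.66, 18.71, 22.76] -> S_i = 6.56 + 4.05*i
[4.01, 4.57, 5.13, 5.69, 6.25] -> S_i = 4.01 + 0.56*i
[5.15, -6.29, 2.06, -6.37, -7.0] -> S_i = Random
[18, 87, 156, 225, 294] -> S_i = 18 + 69*i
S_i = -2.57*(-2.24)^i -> [-2.57, 5.76, -12.9, 28.89, -64.7]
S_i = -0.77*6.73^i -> [-0.77, -5.18, -34.88, -234.71, -1579.61]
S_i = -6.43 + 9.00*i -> [-6.43, 2.57, 11.57, 20.57, 29.57]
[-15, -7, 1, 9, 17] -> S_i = -15 + 8*i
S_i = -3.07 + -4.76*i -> [-3.07, -7.83, -12.59, -17.35, -22.11]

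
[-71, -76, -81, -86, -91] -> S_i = -71 + -5*i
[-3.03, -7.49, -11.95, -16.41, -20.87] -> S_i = -3.03 + -4.46*i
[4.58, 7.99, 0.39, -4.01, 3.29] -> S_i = Random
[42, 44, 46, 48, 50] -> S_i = 42 + 2*i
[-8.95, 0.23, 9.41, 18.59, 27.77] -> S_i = -8.95 + 9.18*i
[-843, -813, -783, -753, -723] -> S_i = -843 + 30*i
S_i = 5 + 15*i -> [5, 20, 35, 50, 65]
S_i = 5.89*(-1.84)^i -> [5.89, -10.84, 19.94, -36.69, 67.51]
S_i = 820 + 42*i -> [820, 862, 904, 946, 988]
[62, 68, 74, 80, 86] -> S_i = 62 + 6*i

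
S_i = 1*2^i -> [1, 2, 4, 8, 16]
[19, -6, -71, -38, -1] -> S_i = Random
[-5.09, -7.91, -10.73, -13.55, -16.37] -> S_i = -5.09 + -2.82*i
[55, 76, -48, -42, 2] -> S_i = Random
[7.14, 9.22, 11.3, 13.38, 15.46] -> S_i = 7.14 + 2.08*i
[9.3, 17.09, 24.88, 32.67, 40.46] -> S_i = 9.30 + 7.79*i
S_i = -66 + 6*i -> [-66, -60, -54, -48, -42]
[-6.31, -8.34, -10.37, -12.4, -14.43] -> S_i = -6.31 + -2.03*i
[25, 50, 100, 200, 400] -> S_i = 25*2^i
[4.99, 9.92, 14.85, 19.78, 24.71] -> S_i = 4.99 + 4.93*i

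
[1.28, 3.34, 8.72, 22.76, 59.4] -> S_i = 1.28*2.61^i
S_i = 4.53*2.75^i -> [4.53, 12.46, 34.26, 94.21, 259.08]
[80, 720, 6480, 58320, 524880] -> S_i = 80*9^i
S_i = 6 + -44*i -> [6, -38, -82, -126, -170]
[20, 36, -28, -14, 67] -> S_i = Random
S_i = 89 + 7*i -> [89, 96, 103, 110, 117]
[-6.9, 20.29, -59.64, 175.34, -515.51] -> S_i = -6.90*(-2.94)^i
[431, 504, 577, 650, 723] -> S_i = 431 + 73*i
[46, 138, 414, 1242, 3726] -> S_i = 46*3^i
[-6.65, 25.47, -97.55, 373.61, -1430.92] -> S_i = -6.65*(-3.83)^i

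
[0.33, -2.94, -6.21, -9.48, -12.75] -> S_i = 0.33 + -3.27*i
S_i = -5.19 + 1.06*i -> [-5.19, -4.13, -3.07, -2.01, -0.95]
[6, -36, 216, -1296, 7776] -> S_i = 6*-6^i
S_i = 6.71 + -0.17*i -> [6.71, 6.54, 6.37, 6.2, 6.03]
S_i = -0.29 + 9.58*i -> [-0.29, 9.29, 18.87, 28.45, 38.03]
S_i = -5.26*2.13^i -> [-5.26, -11.2, -23.86, -50.83, -108.27]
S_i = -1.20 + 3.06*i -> [-1.2, 1.86, 4.92, 7.98, 11.04]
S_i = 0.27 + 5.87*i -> [0.27, 6.14, 12.01, 17.88, 23.75]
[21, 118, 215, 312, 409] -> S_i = 21 + 97*i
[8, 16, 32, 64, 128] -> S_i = 8*2^i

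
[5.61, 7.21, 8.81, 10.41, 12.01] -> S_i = 5.61 + 1.60*i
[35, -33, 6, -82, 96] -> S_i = Random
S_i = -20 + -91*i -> [-20, -111, -202, -293, -384]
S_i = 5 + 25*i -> [5, 30, 55, 80, 105]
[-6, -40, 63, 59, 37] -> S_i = Random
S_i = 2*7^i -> [2, 14, 98, 686, 4802]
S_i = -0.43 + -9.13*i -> [-0.43, -9.56, -18.69, -27.82, -36.95]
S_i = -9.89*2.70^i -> [-9.89, -26.7, -72.1, -194.66, -525.6]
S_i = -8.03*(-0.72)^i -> [-8.03, 5.78, -4.16, 3.0, -2.16]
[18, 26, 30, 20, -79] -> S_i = Random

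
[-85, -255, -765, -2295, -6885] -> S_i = -85*3^i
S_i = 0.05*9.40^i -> [0.05, 0.47, 4.42, 41.53, 390.37]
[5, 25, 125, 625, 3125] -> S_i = 5*5^i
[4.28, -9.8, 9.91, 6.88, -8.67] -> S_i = Random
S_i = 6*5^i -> [6, 30, 150, 750, 3750]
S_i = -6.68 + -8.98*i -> [-6.68, -15.66, -24.64, -33.62, -42.6]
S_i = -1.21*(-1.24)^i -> [-1.21, 1.5, -1.86, 2.31, -2.86]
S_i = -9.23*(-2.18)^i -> [-9.23, 20.12, -43.86, 95.62, -208.46]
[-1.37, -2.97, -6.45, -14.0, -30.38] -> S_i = -1.37*2.17^i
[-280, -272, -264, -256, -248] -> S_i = -280 + 8*i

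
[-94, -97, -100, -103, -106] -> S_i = -94 + -3*i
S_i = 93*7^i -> [93, 651, 4557, 31899, 223293]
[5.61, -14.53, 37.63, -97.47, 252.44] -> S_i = 5.61*(-2.59)^i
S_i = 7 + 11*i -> [7, 18, 29, 40, 51]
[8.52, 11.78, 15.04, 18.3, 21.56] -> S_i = 8.52 + 3.26*i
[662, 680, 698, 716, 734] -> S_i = 662 + 18*i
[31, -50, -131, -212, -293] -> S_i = 31 + -81*i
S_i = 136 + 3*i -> [136, 139, 142, 145, 148]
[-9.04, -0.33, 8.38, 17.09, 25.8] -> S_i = -9.04 + 8.71*i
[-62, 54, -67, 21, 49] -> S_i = Random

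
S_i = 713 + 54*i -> [713, 767, 821, 875, 929]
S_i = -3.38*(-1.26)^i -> [-3.38, 4.26, -5.37, 6.76, -8.52]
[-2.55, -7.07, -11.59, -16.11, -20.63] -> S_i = -2.55 + -4.52*i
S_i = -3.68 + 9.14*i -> [-3.68, 5.46, 14.6, 23.74, 32.88]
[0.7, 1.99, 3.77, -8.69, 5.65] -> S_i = Random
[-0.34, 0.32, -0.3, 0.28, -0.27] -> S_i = -0.34*(-0.94)^i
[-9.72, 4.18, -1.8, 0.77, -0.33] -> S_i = -9.72*(-0.43)^i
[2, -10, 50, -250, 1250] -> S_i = 2*-5^i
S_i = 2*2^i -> [2, 4, 8, 16, 32]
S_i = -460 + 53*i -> [-460, -407, -354, -301, -248]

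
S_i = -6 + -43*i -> [-6, -49, -92, -135, -178]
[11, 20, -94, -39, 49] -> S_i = Random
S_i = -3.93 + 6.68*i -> [-3.93, 2.75, 9.43, 16.11, 22.79]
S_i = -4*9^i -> [-4, -36, -324, -2916, -26244]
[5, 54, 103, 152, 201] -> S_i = 5 + 49*i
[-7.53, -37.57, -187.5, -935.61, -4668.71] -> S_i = -7.53*4.99^i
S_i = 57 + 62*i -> [57, 119, 181, 243, 305]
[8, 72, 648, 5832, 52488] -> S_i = 8*9^i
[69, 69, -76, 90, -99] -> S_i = Random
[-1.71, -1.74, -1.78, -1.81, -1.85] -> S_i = -1.71*1.02^i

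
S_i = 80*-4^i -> [80, -320, 1280, -5120, 20480]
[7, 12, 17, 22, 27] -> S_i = 7 + 5*i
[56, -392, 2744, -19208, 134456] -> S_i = 56*-7^i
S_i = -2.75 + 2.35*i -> [-2.75, -0.4, 1.95, 4.3, 6.65]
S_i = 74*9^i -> [74, 666, 5994, 53946, 485514]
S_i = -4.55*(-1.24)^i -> [-4.55, 5.64, -7.0, 8.68, -10.76]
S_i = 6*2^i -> [6, 12, 24, 48, 96]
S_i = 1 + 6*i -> [1, 7, 13, 19, 25]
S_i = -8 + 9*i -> [-8, 1, 10, 19, 28]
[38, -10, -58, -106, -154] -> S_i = 38 + -48*i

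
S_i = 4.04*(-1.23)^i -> [4.04, -4.97, 6.11, -7.52, 9.25]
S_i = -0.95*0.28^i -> [-0.95, -0.27, -0.07, -0.02, -0.01]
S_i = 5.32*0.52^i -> [5.32, 2.77, 1.44, 0.75, 0.39]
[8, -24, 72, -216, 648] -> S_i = 8*-3^i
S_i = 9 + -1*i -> [9, 8, 7, 6, 5]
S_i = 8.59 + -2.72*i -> [8.59, 5.87, 3.15, 0.43, -2.29]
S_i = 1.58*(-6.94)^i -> [1.58, -10.97, 76.1, -528.12, 3665.18]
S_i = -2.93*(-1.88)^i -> [-2.93, 5.51, -10.36, 19.47, -36.6]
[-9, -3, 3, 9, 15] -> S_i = -9 + 6*i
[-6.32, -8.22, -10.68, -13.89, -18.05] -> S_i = -6.32*1.30^i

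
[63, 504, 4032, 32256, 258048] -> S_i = 63*8^i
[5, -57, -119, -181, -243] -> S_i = 5 + -62*i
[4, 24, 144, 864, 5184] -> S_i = 4*6^i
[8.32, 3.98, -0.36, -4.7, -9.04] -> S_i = 8.32 + -4.34*i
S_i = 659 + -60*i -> [659, 599, 539, 479, 419]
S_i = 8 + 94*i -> [8, 102, 196, 290, 384]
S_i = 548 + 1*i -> [548, 549, 550, 551, 552]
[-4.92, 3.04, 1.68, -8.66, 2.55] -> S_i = Random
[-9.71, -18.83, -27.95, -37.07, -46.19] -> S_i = -9.71 + -9.12*i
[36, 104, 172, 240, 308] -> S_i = 36 + 68*i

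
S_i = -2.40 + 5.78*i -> [-2.4, 3.38, 9.16, 14.94, 20.72]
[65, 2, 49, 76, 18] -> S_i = Random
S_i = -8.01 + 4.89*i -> [-8.01, -3.12, 1.77, 6.66, 11.55]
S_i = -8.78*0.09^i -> [-8.78, -0.79, -0.07, -0.01, -0.0]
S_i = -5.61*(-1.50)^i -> [-5.61, 8.42, -12.62, 18.93, -28.4]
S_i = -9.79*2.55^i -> [-9.79, -24.96, -63.66, -162.33, -413.95]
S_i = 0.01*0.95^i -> [0.01, 0.01, 0.01, 0.01, 0.01]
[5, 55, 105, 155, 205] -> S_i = 5 + 50*i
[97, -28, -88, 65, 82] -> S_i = Random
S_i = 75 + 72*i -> [75, 147, 219, 291, 363]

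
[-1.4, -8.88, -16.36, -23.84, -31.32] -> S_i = -1.40 + -7.48*i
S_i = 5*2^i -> [5, 10, 20, 40, 80]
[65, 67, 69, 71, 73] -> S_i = 65 + 2*i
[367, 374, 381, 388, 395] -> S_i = 367 + 7*i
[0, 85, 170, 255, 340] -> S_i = 0 + 85*i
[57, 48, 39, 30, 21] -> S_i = 57 + -9*i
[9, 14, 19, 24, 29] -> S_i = 9 + 5*i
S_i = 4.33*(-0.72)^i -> [4.33, -3.12, 2.24, -1.62, 1.16]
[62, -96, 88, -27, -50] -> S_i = Random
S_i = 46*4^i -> [46, 184, 736, 2944, 11776]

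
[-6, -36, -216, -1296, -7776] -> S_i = -6*6^i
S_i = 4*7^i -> [4, 28, 196, 1372, 9604]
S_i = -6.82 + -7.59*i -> [-6.82, -14.41, -22.0, -29.59, -37.18]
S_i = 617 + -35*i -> [617, 582, 547, 512, 477]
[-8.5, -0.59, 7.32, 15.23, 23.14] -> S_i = -8.50 + 7.91*i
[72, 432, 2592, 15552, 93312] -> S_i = 72*6^i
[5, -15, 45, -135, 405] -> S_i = 5*-3^i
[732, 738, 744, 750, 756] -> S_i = 732 + 6*i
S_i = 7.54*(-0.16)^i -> [7.54, -1.21, 0.19, -0.03, 0.0]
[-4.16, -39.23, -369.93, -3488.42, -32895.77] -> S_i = -4.16*9.43^i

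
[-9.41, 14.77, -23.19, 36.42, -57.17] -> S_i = -9.41*(-1.57)^i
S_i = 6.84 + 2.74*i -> [6.84, 9.58, 12.32, 15.06, 17.8]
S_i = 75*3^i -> [75, 225, 675, 2025, 6075]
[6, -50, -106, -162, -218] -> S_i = 6 + -56*i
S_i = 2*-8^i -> [2, -16, 128, -1024, 8192]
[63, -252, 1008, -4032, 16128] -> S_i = 63*-4^i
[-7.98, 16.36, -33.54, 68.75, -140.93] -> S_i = -7.98*(-2.05)^i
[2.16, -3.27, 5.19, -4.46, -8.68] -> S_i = Random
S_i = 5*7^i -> [5, 35, 245, 1715, 12005]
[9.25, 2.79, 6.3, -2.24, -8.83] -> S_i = Random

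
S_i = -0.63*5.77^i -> [-0.63, -3.64, -20.97, -121.02, -698.3]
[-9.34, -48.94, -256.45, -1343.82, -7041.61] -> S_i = -9.34*5.24^i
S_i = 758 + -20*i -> [758, 738, 718, 698, 678]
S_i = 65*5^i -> [65, 325, 1625, 8125, 40625]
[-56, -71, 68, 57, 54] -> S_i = Random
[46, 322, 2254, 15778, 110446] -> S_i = 46*7^i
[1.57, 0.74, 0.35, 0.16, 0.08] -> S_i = 1.57*0.47^i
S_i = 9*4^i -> [9, 36, 144, 576, 2304]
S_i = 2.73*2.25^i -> [2.73, 6.14, 13.82, 31.1, 69.97]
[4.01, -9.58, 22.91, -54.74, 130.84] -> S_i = 4.01*(-2.39)^i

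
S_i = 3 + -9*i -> [3, -6, -15, -24, -33]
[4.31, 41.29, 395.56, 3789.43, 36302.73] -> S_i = 4.31*9.58^i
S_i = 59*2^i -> [59, 118, 236, 472, 944]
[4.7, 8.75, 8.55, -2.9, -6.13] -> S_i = Random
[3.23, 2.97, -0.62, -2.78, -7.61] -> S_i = Random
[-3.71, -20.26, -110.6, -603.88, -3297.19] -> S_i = -3.71*5.46^i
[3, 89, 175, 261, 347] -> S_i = 3 + 86*i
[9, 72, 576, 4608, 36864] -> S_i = 9*8^i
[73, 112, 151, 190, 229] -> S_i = 73 + 39*i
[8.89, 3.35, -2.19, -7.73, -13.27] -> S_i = 8.89 + -5.54*i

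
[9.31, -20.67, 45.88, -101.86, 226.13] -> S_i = 9.31*(-2.22)^i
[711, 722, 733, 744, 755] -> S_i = 711 + 11*i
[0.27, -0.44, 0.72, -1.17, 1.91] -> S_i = 0.27*(-1.63)^i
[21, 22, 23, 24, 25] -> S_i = 21 + 1*i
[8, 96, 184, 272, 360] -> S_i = 8 + 88*i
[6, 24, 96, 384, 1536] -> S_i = 6*4^i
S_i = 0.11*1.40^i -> [0.11, 0.15, 0.22, 0.3, 0.42]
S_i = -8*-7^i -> [-8, 56, -392, 2744, -19208]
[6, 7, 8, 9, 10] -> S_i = 6 + 1*i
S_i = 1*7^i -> [1, 7, 49, 343, 2401]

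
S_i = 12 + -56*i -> [12, -44, -100, -156, -212]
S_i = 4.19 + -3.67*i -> [4.19, 0.52, -3.15, -6.82, -10.49]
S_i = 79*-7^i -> [79, -553, 3871, -27097, 189679]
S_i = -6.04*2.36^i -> [-6.04, -14.25, -33.64, -79.39, -187.36]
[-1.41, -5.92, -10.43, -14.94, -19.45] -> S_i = -1.41 + -4.51*i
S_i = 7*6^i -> [7, 42, 252, 1512, 9072]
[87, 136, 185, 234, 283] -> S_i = 87 + 49*i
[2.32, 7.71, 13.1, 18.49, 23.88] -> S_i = 2.32 + 5.39*i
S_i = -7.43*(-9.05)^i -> [-7.43, 67.24, -608.54, 5507.25, -49840.58]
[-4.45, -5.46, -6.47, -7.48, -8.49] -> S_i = -4.45 + -1.01*i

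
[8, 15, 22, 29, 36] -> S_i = 8 + 7*i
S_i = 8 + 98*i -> [8, 106, 204, 302, 400]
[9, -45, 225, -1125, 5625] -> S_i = 9*-5^i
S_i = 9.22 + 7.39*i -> [9.22, 16.61, 24.0, 31.39, 38.78]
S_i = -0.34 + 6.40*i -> [-0.34, 6.06, 12.46, 18.86, 25.26]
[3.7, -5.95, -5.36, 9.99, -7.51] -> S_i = Random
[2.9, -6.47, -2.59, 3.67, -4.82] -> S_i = Random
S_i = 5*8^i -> [5, 40, 320, 2560, 20480]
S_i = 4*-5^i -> [4, -20, 100, -500, 2500]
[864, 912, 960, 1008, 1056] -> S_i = 864 + 48*i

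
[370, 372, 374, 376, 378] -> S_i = 370 + 2*i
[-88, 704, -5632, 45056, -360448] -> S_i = -88*-8^i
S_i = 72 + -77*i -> [72, -5, -82, -159, -236]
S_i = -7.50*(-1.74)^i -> [-7.5, 13.05, -22.71, 39.51, -68.75]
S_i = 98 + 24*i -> [98, 122, 146, 170, 194]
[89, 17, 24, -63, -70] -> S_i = Random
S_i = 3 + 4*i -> [3, 7, 11, 15, 19]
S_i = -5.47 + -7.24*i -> [-5.47, -12.71, -19.95, -27.19, -34.43]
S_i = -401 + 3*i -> [-401, -398, -395, -392, -389]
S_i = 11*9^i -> [11, 99, 891, 8019, 72171]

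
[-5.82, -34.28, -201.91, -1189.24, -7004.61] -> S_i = -5.82*5.89^i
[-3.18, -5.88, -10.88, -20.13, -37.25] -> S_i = -3.18*1.85^i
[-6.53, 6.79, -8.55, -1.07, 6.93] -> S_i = Random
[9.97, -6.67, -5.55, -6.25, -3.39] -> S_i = Random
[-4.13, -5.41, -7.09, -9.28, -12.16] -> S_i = -4.13*1.31^i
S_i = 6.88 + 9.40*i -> [6.88, 16.28, 25.68, 35.08, 44.48]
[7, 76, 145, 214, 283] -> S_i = 7 + 69*i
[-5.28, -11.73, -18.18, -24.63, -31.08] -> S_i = -5.28 + -6.45*i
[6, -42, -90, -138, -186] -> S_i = 6 + -48*i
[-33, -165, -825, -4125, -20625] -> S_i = -33*5^i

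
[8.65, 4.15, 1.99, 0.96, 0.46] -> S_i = 8.65*0.48^i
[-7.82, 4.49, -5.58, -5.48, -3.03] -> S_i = Random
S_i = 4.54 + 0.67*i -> [4.54, 5.21, 5.88, 6.55, 7.22]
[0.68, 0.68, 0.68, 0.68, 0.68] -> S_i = 0.68*1.00^i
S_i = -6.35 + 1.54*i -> [-6.35, -4.81, -3.27, -1.73, -0.19]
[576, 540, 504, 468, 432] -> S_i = 576 + -36*i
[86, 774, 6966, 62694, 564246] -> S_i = 86*9^i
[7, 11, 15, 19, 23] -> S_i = 7 + 4*i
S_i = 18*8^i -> [18, 144, 1152, 9216, 73728]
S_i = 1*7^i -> [1, 7, 49, 343, 2401]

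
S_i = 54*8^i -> [54, 432, 3456, 27648, 221184]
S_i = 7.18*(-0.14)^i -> [7.18, -1.01, 0.14, -0.02, 0.0]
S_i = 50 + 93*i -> [50, 143, 236, 329, 422]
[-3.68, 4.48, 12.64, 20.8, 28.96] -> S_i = -3.68 + 8.16*i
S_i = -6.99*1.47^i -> [-6.99, -10.28, -15.1, -22.2, -32.64]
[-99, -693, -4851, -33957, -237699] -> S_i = -99*7^i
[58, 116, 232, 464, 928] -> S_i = 58*2^i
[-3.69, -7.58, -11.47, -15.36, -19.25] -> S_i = -3.69 + -3.89*i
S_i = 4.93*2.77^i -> [4.93, 13.66, 37.83, 104.78, 290.25]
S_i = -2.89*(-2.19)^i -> [-2.89, 6.33, -13.86, 30.35, -66.48]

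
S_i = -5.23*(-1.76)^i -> [-5.23, 9.2, -16.2, 28.51, -50.18]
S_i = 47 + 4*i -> [47, 51, 55, 59, 63]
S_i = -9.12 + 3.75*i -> [-9.12, -5.37, -1.62, 2.13, 5.88]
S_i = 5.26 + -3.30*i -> [5.26, 1.96, -1.34, -4.64, -7.94]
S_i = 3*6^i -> [3, 18, 108, 648, 3888]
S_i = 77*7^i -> [77, 539, 3773, 26411, 184877]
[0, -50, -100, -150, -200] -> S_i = 0 + -50*i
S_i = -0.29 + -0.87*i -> [-0.29, -1.16, -2.03, -2.9, -3.77]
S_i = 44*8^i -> [44, 352, 2816, 22528, 180224]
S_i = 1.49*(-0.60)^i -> [1.49, -0.89, 0.54, -0.32, 0.19]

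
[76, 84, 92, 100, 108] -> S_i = 76 + 8*i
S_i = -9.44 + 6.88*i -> [-9.44, -2.56, 4.32, 11.2, 18.08]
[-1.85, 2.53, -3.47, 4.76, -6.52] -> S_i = -1.85*(-1.37)^i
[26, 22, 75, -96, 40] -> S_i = Random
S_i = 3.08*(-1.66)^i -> [3.08, -5.11, 8.49, -14.09, 23.39]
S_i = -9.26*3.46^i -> [-9.26, -32.04, -110.86, -383.57, -1327.14]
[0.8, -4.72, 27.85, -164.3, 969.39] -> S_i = 0.80*(-5.90)^i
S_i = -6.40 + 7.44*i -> [-6.4, 1.04, 8.48, 15.92, 23.36]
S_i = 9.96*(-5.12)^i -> [9.96, -51.0, 261.1, -1336.81, 6844.46]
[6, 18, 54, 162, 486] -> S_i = 6*3^i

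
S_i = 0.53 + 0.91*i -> [0.53, 1.44, 2.35, 3.26, 4.17]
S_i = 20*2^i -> [20, 40, 80, 160, 320]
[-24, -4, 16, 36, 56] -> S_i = -24 + 20*i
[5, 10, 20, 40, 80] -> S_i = 5*2^i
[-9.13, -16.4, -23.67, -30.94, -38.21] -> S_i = -9.13 + -7.27*i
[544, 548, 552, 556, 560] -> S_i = 544 + 4*i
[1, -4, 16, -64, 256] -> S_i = 1*-4^i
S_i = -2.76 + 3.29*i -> [-2.76, 0.53, 3.82, 7.11, 10.4]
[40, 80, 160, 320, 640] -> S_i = 40*2^i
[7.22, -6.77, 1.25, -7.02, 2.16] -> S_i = Random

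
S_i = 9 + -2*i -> [9, 7, 5, 3, 1]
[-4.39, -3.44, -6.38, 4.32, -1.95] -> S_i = Random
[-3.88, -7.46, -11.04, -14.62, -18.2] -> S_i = -3.88 + -3.58*i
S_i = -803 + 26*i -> [-803, -777, -751, -725, -699]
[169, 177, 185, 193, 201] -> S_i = 169 + 8*i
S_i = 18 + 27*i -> [18, 45, 72, 99, 126]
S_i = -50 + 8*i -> [-50, -42, -34, -26, -18]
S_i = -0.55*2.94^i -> [-0.55, -1.62, -4.75, -13.98, -41.09]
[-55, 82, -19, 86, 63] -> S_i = Random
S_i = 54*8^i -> [54, 432, 3456, 27648, 221184]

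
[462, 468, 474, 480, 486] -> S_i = 462 + 6*i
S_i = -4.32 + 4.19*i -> [-4.32, -0.13, 4.06, 8.25, 12.44]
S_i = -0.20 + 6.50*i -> [-0.2, 6.3, 12.8, 19.3, 25.8]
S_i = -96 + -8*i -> [-96, -104, -112, -120, -128]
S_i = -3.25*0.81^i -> [-3.25, -2.63, -2.13, -1.73, -1.4]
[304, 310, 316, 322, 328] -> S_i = 304 + 6*i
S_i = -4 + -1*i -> [-4, -5, -6, -7, -8]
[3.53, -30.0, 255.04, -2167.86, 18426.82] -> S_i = 3.53*(-8.50)^i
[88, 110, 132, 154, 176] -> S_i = 88 + 22*i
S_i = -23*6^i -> [-23, -138, -828, -4968, -29808]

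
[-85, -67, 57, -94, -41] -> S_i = Random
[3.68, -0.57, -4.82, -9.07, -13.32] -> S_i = 3.68 + -4.25*i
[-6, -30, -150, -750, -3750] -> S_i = -6*5^i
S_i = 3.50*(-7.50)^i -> [3.5, -26.25, 196.88, -1476.56, 11074.22]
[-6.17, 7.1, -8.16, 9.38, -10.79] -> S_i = -6.17*(-1.15)^i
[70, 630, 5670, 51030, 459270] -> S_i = 70*9^i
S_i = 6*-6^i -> [6, -36, 216, -1296, 7776]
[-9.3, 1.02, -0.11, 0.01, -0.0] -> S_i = -9.30*(-0.11)^i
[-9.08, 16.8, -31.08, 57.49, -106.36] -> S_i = -9.08*(-1.85)^i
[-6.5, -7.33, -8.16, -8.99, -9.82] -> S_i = -6.50 + -0.83*i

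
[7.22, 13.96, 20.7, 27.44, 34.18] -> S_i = 7.22 + 6.74*i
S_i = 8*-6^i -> [8, -48, 288, -1728, 10368]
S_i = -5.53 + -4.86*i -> [-5.53, -10.39, -15.25, -20.11, -24.97]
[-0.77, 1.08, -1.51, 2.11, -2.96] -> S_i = -0.77*(-1.40)^i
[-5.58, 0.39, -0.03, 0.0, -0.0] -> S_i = -5.58*(-0.07)^i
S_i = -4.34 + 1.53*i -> [-4.34, -2.81, -1.28, 0.25, 1.78]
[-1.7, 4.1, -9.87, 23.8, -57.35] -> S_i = -1.70*(-2.41)^i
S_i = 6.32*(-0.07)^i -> [6.32, -0.44, 0.03, -0.0, 0.0]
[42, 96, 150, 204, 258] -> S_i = 42 + 54*i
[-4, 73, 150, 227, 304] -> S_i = -4 + 77*i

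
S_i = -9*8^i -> [-9, -72, -576, -4608, -36864]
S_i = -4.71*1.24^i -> [-4.71, -5.84, -7.24, -8.98, -11.14]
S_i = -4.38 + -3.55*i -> [-4.38, -7.93, -11.48, -15.03, -18.58]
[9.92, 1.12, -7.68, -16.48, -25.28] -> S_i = 9.92 + -8.80*i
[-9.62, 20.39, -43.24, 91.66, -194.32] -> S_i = -9.62*(-2.12)^i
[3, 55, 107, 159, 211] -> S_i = 3 + 52*i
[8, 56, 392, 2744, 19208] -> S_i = 8*7^i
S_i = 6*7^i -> [6, 42, 294, 2058, 14406]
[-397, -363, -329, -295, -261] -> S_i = -397 + 34*i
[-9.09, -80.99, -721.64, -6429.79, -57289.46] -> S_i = -9.09*8.91^i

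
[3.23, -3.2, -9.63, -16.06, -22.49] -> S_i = 3.23 + -6.43*i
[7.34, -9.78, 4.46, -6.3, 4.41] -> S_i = Random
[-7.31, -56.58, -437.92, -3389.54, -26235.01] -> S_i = -7.31*7.74^i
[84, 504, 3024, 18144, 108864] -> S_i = 84*6^i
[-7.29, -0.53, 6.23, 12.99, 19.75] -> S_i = -7.29 + 6.76*i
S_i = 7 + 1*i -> [7, 8, 9, 10, 11]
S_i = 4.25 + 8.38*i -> [4.25, 12.63, 21.01, 29.39, 37.77]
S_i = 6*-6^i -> [6, -36, 216, -1296, 7776]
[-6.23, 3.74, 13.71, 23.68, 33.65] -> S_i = -6.23 + 9.97*i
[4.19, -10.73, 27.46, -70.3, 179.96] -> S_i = 4.19*(-2.56)^i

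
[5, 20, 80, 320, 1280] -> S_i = 5*4^i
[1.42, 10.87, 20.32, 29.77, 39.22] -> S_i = 1.42 + 9.45*i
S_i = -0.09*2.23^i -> [-0.09, -0.2, -0.45, -1.0, -2.23]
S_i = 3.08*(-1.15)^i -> [3.08, -3.54, 4.07, -4.68, 5.39]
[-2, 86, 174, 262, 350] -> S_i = -2 + 88*i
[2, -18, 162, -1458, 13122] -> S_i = 2*-9^i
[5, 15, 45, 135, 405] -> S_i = 5*3^i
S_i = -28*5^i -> [-28, -140, -700, -3500, -17500]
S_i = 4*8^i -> [4, 32, 256, 2048, 16384]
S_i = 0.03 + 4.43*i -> [0.03, 4.46, 8.89, 13.32, 17.75]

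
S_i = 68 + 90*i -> [68, 158, 248, 338, 428]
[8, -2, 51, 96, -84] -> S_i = Random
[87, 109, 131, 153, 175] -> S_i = 87 + 22*i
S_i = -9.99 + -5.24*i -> [-9.99, -15.23, -20.47, -25.71, -30.95]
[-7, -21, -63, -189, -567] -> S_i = -7*3^i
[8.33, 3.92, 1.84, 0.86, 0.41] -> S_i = 8.33*0.47^i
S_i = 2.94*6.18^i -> [2.94, 18.17, 112.29, 693.93, 4288.46]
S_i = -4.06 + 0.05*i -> [-4.06, -4.01, -3.96, -3.91, -3.86]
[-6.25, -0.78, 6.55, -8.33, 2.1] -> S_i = Random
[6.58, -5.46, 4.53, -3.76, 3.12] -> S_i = 6.58*(-0.83)^i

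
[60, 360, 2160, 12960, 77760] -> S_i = 60*6^i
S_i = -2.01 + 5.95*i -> [-2.01, 3.94, 9.89, 15.84, 21.79]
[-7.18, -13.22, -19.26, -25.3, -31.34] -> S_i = -7.18 + -6.04*i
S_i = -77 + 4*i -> [-77, -73, -69, -65, -61]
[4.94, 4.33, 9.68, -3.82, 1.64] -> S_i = Random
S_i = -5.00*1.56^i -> [-5.0, -7.8, -12.17, -18.98, -29.61]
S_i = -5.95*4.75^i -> [-5.95, -28.26, -134.25, -637.67, -3028.95]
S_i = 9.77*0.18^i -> [9.77, 1.76, 0.32, 0.06, 0.01]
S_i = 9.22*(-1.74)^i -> [9.22, -16.04, 27.91, -48.57, 84.51]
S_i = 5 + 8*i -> [5, 13, 21, 29, 37]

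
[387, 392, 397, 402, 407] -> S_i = 387 + 5*i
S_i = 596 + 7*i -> [596, 603, 610, 617, 624]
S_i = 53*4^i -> [53, 212, 848, 3392, 13568]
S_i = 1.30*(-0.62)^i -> [1.3, -0.81, 0.5, -0.31, 0.19]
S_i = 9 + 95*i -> [9, 104, 199, 294, 389]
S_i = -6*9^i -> [-6, -54, -486, -4374, -39366]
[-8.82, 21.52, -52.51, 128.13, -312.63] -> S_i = -8.82*(-2.44)^i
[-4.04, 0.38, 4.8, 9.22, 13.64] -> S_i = -4.04 + 4.42*i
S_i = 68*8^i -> [68, 544, 4352, 34816, 278528]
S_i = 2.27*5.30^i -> [2.27, 12.03, 63.76, 337.95, 1791.14]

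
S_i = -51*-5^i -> [-51, 255, -1275, 6375, -31875]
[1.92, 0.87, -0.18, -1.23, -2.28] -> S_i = 1.92 + -1.05*i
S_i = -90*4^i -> [-90, -360, -1440, -5760, -23040]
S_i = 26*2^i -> [26, 52, 104, 208, 416]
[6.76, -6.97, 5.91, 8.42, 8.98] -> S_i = Random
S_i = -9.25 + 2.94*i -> [-9.25, -6.31, -3.37, -0.43, 2.51]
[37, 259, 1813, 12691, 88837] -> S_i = 37*7^i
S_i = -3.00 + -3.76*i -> [-3.0, -6.76, -10.52, -14.28, -18.04]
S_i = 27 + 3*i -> [27, 30, 33, 36, 39]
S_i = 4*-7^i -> [4, -28, 196, -1372, 9604]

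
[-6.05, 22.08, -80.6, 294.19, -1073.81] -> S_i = -6.05*(-3.65)^i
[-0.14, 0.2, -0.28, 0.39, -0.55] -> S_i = -0.14*(-1.41)^i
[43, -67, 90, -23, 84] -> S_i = Random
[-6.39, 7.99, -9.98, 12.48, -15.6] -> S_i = -6.39*(-1.25)^i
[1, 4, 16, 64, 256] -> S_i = 1*4^i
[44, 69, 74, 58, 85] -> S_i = Random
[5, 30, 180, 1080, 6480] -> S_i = 5*6^i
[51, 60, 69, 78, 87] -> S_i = 51 + 9*i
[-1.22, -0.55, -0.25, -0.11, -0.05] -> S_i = -1.22*0.45^i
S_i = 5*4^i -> [5, 20, 80, 320, 1280]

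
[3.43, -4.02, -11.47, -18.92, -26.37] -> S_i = 3.43 + -7.45*i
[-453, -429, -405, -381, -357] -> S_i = -453 + 24*i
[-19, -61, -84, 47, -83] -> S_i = Random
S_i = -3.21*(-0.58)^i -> [-3.21, 1.86, -1.08, 0.63, -0.36]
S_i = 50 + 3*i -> [50, 53, 56, 59, 62]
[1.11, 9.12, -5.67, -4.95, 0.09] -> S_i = Random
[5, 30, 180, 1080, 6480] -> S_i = 5*6^i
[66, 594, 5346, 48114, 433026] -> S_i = 66*9^i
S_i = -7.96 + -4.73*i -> [-7.96, -12.69, -17.42, -22.15, -26.88]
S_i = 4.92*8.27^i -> [4.92, 40.69, 336.49, 2782.8, 23013.74]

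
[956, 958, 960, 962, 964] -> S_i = 956 + 2*i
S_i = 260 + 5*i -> [260, 265, 270, 275, 280]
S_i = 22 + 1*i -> [22, 23, 24, 25, 26]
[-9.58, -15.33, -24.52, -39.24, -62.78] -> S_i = -9.58*1.60^i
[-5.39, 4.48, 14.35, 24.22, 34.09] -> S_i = -5.39 + 9.87*i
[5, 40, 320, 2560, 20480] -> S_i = 5*8^i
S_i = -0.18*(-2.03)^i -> [-0.18, 0.37, -0.74, 1.51, -3.06]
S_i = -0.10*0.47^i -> [-0.1, -0.05, -0.02, -0.01, -0.0]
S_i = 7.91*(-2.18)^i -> [7.91, -17.24, 37.59, -81.95, 178.65]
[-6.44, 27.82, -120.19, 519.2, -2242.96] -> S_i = -6.44*(-4.32)^i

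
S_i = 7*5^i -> [7, 35, 175, 875, 4375]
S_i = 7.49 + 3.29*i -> [7.49, 10.78, 14.07, 17.36, 20.65]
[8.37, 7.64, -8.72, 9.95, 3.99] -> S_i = Random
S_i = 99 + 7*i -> [99, 106, 113, 120, 127]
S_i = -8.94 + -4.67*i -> [-8.94, -13.61, -18.28, -22.95, -27.62]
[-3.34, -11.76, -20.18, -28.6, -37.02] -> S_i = -3.34 + -8.42*i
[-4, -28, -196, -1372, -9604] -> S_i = -4*7^i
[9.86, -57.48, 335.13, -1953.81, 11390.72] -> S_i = 9.86*(-5.83)^i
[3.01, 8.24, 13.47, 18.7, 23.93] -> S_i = 3.01 + 5.23*i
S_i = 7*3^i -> [7, 21, 63, 189, 567]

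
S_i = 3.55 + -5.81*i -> [3.55, -2.26, -8.07, -13.88, -19.69]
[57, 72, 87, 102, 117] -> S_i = 57 + 15*i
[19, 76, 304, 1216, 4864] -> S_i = 19*4^i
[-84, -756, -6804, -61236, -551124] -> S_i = -84*9^i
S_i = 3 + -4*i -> [3, -1, -5, -9, -13]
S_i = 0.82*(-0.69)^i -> [0.82, -0.57, 0.39, -0.27, 0.19]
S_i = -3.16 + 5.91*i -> [-3.16, 2.75, 8.66, 14.57, 20.48]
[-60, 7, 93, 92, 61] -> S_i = Random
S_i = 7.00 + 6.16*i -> [7.0, 13.16, 19.32, 25.48, 31.64]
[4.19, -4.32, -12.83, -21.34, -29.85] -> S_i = 4.19 + -8.51*i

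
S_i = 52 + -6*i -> [52, 46, 40, 34, 28]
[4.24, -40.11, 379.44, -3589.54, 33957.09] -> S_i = 4.24*(-9.46)^i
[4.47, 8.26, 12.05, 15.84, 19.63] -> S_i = 4.47 + 3.79*i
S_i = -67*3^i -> [-67, -201, -603, -1809, -5427]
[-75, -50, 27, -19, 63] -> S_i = Random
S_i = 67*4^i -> [67, 268, 1072, 4288, 17152]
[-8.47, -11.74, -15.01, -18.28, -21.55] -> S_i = -8.47 + -3.27*i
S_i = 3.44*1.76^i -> [3.44, 6.05, 10.66, 18.75, 33.01]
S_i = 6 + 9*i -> [6, 15, 24, 33, 42]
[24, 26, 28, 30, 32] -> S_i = 24 + 2*i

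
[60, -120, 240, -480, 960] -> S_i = 60*-2^i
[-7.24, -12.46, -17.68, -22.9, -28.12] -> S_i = -7.24 + -5.22*i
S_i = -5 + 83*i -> [-5, 78, 161, 244, 327]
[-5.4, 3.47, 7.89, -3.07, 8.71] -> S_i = Random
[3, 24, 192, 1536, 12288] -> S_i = 3*8^i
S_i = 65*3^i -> [65, 195, 585, 1755, 5265]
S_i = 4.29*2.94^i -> [4.29, 12.61, 37.08, 109.02, 320.51]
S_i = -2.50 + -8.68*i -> [-2.5, -11.18, -19.86, -28.54, -37.22]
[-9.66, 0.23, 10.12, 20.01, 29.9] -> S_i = -9.66 + 9.89*i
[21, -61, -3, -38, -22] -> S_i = Random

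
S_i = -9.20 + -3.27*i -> [-9.2, -12.47, -15.74, -19.01, -22.28]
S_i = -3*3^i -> [-3, -9, -27, -81, -243]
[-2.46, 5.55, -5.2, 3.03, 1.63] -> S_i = Random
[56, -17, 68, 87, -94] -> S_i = Random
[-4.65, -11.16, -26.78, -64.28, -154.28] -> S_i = -4.65*2.40^i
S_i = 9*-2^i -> [9, -18, 36, -72, 144]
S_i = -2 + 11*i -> [-2, 9, 20, 31, 42]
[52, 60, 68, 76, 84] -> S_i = 52 + 8*i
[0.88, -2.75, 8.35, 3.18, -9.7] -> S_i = Random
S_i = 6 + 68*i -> [6, 74, 142, 210, 278]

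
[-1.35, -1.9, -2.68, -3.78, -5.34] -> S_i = -1.35*1.41^i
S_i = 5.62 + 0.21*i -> [5.62, 5.83, 6.04, 6.25, 6.46]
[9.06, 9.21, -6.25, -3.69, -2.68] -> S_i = Random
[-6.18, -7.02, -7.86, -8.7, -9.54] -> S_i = -6.18 + -0.84*i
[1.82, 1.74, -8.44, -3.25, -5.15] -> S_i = Random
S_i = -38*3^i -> [-38, -114, -342, -1026, -3078]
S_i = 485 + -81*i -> [485, 404, 323, 242, 161]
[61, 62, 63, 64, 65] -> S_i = 61 + 1*i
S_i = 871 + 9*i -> [871, 880, 889, 898, 907]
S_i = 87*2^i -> [87, 174, 348, 696, 1392]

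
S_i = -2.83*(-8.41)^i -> [-2.83, 23.8, -200.16, 1683.35, -14156.97]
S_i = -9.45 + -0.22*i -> [-9.45, -9.67, -9.89, -10.11, -10.33]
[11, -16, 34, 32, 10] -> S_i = Random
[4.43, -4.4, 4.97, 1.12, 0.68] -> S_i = Random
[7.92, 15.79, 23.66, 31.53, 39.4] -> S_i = 7.92 + 7.87*i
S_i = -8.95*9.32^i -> [-8.95, -83.41, -777.42, -7245.54, -67528.43]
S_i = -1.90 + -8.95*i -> [-1.9, -10.85, -19.8, -28.75, -37.7]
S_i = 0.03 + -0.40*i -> [0.03, -0.37, -0.77, -1.17, -1.57]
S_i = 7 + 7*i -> [7, 14, 21, 28, 35]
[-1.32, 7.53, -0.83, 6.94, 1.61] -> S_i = Random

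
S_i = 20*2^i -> [20, 40, 80, 160, 320]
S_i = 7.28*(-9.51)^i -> [7.28, -69.23, 658.4, -6261.42, 59546.12]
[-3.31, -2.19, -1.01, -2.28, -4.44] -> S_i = Random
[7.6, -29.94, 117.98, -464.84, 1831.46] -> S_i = 7.60*(-3.94)^i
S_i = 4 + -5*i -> [4, -1, -6, -11, -16]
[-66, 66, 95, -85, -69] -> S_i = Random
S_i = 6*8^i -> [6, 48, 384, 3072, 24576]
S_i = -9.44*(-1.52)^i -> [-9.44, 14.35, -21.81, 33.15, -50.39]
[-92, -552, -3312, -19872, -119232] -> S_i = -92*6^i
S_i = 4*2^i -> [4, 8, 16, 32, 64]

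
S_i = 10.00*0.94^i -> [10.0, 9.4, 8.84, 8.31, 7.81]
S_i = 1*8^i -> [1, 8, 64, 512, 4096]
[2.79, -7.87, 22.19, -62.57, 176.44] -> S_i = 2.79*(-2.82)^i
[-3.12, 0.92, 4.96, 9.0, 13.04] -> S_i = -3.12 + 4.04*i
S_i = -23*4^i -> [-23, -92, -368, -1472, -5888]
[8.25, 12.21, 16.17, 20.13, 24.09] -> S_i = 8.25 + 3.96*i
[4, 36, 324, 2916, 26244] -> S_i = 4*9^i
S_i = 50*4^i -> [50, 200, 800, 3200, 12800]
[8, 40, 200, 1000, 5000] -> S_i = 8*5^i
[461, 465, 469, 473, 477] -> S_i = 461 + 4*i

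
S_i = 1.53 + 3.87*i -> [1.53, 5.4, 9.27, 13.14, 17.01]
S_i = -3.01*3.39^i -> [-3.01, -10.2, -34.59, -117.26, -397.53]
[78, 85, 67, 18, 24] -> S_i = Random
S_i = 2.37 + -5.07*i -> [2.37, -2.7, -7.77, -12.84, -17.91]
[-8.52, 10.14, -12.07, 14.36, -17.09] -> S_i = -8.52*(-1.19)^i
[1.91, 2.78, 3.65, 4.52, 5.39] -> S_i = 1.91 + 0.87*i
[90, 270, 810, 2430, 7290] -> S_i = 90*3^i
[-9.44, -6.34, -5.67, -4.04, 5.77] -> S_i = Random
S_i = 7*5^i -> [7, 35, 175, 875, 4375]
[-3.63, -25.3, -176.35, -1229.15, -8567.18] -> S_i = -3.63*6.97^i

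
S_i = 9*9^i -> [9, 81, 729, 6561, 59049]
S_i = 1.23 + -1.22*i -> [1.23, 0.01, -1.21, -2.43, -3.65]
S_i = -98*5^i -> [-98, -490, -2450, -12250, -61250]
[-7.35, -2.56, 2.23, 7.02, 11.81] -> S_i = -7.35 + 4.79*i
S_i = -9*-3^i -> [-9, 27, -81, 243, -729]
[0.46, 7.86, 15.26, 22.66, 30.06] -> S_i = 0.46 + 7.40*i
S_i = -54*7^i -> [-54, -378, -2646, -18522, -129654]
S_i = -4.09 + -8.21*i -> [-4.09, -12.3, -20.51, -28.72, -36.93]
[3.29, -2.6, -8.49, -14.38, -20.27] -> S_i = 3.29 + -5.89*i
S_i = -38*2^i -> [-38, -76, -152, -304, -608]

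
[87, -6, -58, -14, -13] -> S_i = Random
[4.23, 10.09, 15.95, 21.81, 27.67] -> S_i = 4.23 + 5.86*i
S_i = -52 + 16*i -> [-52, -36, -20, -4, 12]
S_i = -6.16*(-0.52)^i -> [-6.16, 3.2, -1.67, 0.87, -0.45]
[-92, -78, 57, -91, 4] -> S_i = Random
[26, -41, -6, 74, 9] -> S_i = Random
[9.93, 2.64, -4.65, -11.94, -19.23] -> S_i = 9.93 + -7.29*i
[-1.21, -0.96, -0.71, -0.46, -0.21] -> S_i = -1.21 + 0.25*i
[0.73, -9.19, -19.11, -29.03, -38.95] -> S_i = 0.73 + -9.92*i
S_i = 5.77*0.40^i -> [5.77, 2.31, 0.92, 0.37, 0.15]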